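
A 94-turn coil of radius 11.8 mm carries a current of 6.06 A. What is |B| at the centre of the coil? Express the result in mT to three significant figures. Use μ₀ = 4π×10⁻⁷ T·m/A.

B ≈ 30.3 mT

For an N-turn flat coil, B = Nμ₀I/(2R) with R = 0.0118 m.
B = 94 × 3.23×10⁻⁴ T = 3.03×10⁻² T.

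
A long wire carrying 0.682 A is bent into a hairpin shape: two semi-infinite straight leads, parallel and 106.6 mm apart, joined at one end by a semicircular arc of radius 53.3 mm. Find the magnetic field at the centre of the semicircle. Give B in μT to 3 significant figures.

B ≈ 6.58 μT

The semicircular arc contributes B_arc = μ₀I·π/(4πR) = μ₀I/(4R) = 4.02×10⁻⁶ T.
Each semi-infinite lead is at perpendicular distance R = 0.0533 m from the centre, with the perpendicular foot at its near end, so it contributes μ₀I/(4πR); both point the same way, together 2.56×10⁻⁶ T.
Arc and leads all point the same direction: B = 4.02×10⁻⁶ + 2.56×10⁻⁶ = 6.58×10⁻⁶ T.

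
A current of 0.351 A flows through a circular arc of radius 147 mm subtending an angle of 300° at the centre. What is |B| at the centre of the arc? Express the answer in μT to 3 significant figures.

The Biot–Savart field of a circular arc at its centre is B = μ₀Iφ/(4πR), with φ = 5.236 rad.
B = (4π×10⁻⁷ × 0.351 × 5.236) / (4π × 0.147) = 1.25×10⁻⁶ T.

B ≈ 1.25 μT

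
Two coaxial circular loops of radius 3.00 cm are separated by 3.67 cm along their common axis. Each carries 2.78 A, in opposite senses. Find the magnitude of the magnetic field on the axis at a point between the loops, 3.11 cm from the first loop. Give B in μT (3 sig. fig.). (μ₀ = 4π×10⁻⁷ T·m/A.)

B ≈ 35.8 μT

Each loop contributes B = μ₀IR²/[2(R²+z²)^(3/2)] on the axis, with z measured from that loop.
Loop 1 (z = 0.0311 m): B₁ = 1.95×10⁻⁵ T. Loop 2 (z = 0.0056 m): B₂ = 5.53×10⁻⁵ T.
The fields oppose: B = |B₁ − B₂| = 3.58×10⁻⁵ T.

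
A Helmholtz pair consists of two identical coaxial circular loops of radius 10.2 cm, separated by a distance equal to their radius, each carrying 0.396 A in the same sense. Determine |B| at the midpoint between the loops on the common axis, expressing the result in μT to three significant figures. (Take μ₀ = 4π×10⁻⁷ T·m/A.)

B ≈ 3.49 μT

Each loop contributes B = μ₀IR²/[2(R²+z²)^(3/2)] on the axis, with z measured from that loop.
Loop 1 (z = 0.051 m): B₁ = 1.75×10⁻⁶ T. Loop 2 (z = 0.051 m): B₂ = 1.75×10⁻⁶ T.
The fields add: B = B₁ + B₂ = 3.49×10⁻⁶ T.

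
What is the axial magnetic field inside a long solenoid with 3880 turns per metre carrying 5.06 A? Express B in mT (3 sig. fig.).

B ≈ 24.7 mT

Inside a long solenoid, B = μ₀nI with n = 3880 turns/m.
B = 4π×10⁻⁷ × 3880 × 5.06 = 2.47×10⁻² T.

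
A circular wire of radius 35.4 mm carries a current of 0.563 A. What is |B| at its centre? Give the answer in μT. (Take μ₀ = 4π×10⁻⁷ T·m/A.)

B ≈ 9.99 μT

At the centre of a circular loop the Biot–Savart law gives B = μ₀I/(2R).
B = (4π×10⁻⁷ × 0.563) / (2 × 0.0354) = 9.99×10⁻⁶ T.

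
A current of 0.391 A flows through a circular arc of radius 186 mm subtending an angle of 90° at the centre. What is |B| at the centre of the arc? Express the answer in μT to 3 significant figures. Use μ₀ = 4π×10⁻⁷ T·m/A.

The Biot–Savart field of a circular arc at its centre is B = μ₀Iφ/(4πR), with φ = 1.571 rad.
B = (4π×10⁻⁷ × 0.391 × 1.571) / (4π × 0.186) = 3.30×10⁻⁷ T.

B ≈ 0.330 μT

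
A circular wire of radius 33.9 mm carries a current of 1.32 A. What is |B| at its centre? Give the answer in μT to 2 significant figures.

At the centre of a circular loop the Biot–Savart law gives B = μ₀I/(2R).
B = (4π×10⁻⁷ × 1.32) / (2 × 0.0339) = 2.45×10⁻⁵ T.

B ≈ 24 μT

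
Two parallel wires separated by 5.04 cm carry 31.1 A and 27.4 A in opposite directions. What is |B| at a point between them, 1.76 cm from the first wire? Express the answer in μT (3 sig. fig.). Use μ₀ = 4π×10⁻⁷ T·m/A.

Each long wire gives B = μ₀I/(2πd). Distances are d₁ = 0.0176 m and d₂ = 0.0328 m.
B₁ = 3.53×10⁻⁴ T, B₂ = 1.67×10⁻⁴ T.
Between antiparallel currents both contributions point the same way, so they add. B = B₁ + B₂ = 3.53×10⁻⁴ + 1.67×10⁻⁴ = 5.20×10⁻⁴ T.

B ≈ 520 μT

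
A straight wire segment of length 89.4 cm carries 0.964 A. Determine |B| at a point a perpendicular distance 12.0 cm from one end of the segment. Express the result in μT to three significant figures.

B ≈ 0.796 μT

For a finite straight segment, B = (μ₀I/4πd)(sinθ₁ + sinθ₂), where θ₁, θ₂ are the angles from the perpendicular to each end.
The perpendicular foot is at one end, so the two end-offsets along the wire are 0 and L = 0.894 m.
sinθ₁ = 0/√(0²+0.12²) = 0.0000; sinθ₂ = 0.894/√(0.894²+0.12²) = 0.9911.
B = (4π×10⁻⁷ × 0.964) / (4π × 0.12) × (0.0000 + 0.9911) = 7.96×10⁻⁷ T.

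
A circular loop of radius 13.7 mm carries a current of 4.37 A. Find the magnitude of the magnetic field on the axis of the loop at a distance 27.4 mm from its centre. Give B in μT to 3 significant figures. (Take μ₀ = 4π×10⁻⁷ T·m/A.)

On the axis of a circular loop, B = μ₀IR² / [2(R²+z²)^(3/2)].
R² + z² = (0.0137)² + (0.0274)² = 0.0009385 m², and (R²+z²)^(3/2) = 2.87×10⁻⁵ m³.
B = (4π×10⁻⁷ × 4.37 × 0.0001877) / (2 × 2.87×10⁻⁵) = 1.79×10⁻⁵ T.

B ≈ 17.9 μT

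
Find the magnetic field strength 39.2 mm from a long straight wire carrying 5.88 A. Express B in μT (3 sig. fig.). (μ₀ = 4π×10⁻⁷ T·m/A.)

B ≈ 30.0 μT

For an infinitely long straight wire, B = μ₀I/(2πd).
B = (4π×10⁻⁷ × 5.88) / (2π × 0.0392) = 3.00×10⁻⁵ T.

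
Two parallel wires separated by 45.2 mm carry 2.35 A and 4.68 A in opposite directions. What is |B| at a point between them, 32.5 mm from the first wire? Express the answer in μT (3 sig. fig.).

Each long wire gives B = μ₀I/(2πd). Distances are d₁ = 0.0325 m and d₂ = 0.0127 m.
B₁ = 1.45×10⁻⁵ T, B₂ = 7.37×10⁻⁵ T.
Between antiparallel currents both contributions point the same way, so they add. B = B₁ + B₂ = 1.45×10⁻⁵ + 7.37×10⁻⁵ = 8.82×10⁻⁵ T.

B ≈ 88.2 μT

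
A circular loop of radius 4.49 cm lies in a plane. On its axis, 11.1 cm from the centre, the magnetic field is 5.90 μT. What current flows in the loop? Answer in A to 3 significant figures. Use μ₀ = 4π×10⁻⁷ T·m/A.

I ≈ 8.00 A

On the axis of a loop, B = μ₀IR²/[2(R²+z²)^(3/2)], so I = 2B(R²+z²)^(3/2)/(μ₀R²).
R² + z² = 0.002016 + 0.01232 = 0.01434 m²; raised to 3/2 gives 1.72×10⁻³ m³.
I = 2 × 5.90×10⁻⁶ × 1.72×10⁻³ / (1.26×10⁻⁶ × 0.002016) = 8.00 A.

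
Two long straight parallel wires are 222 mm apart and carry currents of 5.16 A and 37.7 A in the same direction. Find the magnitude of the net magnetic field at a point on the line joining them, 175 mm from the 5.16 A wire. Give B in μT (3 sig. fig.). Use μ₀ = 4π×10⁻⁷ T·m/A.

B ≈ 155 μT

Each long wire gives B = μ₀I/(2πd). Distances are d₁ = 0.175 m and d₂ = 0.047 m.
B₁ = 5.90×10⁻⁶ T, B₂ = 1.60×10⁻⁴ T.
Between parallel currents the two contributions point in opposite directions, so they subtract. B = |B₁ − B₂| = |5.90×10⁻⁶ − 1.60×10⁻⁴| = 1.55×10⁻⁴ T.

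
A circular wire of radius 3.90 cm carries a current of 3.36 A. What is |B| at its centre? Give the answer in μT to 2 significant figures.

B ≈ 54 μT

At the centre of a circular loop the Biot–Savart law gives B = μ₀I/(2R).
B = (4π×10⁻⁷ × 3.36) / (2 × 0.039) = 5.41×10⁻⁵ T.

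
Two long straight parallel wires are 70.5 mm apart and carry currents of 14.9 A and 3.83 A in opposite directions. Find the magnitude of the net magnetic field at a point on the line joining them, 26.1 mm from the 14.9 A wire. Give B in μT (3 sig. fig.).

B ≈ 131 μT

Each long wire gives B = μ₀I/(2πd). Distances are d₁ = 0.0261 m and d₂ = 0.0444 m.
B₁ = 1.14×10⁻⁴ T, B₂ = 1.73×10⁻⁵ T.
Between antiparallel currents both contributions point the same way, so they add. B = B₁ + B₂ = 1.14×10⁻⁴ + 1.73×10⁻⁵ = 1.31×10⁻⁴ T.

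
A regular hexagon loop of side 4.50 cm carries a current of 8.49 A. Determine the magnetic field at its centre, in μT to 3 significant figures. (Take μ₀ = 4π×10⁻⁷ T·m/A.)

Each side is a finite straight segment at perpendicular distance d = a/(2 tan(π/6)) = 0.03897 m from the centre, with end-angles ±π/6.
One side contributes B₁ = (μ₀I/4πd)·2 sin(π/6) = 2.18×10⁻⁵ T.
All 6 sides add in the same direction: B = 6 × 2.18×10⁻⁵ = 1.31×10⁻⁴ T.

B ≈ 131 μT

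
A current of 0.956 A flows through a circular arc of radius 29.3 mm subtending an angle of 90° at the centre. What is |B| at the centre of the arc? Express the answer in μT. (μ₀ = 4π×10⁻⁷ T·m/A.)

The Biot–Savart field of a circular arc at its centre is B = μ₀Iφ/(4πR), with φ = 1.571 rad.
B = (4π×10⁻⁷ × 0.956 × 1.571) / (4π × 0.0293) = 5.13×10⁻⁶ T.

B ≈ 5.13 μT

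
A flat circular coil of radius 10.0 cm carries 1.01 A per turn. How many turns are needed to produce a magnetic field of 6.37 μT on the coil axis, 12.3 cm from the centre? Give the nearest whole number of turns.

N = 4

For an N-turn coil, B = Nμ₀IR²/[2(R²+z²)^(3/2)]. A single turn gives B₁ = 1.59×10⁻⁶ T with R = 0.1 m, z = 0.123 m.
N = B/B₁ = 6.37×10⁻⁶ / 1.59×10⁻⁶ = 4.00.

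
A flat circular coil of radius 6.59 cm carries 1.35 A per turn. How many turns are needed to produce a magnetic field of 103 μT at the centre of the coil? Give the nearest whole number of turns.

N = 8

For an N-turn coil, B = Nμ₀I/(2R). A single turn gives B₁ = 1.29×10⁻⁵ T with R = 0.0659 m.
N = B/B₁ = 1.03×10⁻⁴ / 1.29×10⁻⁵ = 8.00.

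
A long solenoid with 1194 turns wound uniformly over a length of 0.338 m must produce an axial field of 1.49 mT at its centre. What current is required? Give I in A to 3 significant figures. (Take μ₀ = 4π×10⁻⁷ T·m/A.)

Inside a long solenoid B = μ₀nI with n = 3533 m⁻¹, so I = B/(μ₀n).
I = 1.49×10⁻³ / (4π×10⁻⁷ × 3533) = 0.336 A.

I ≈ 0.336 A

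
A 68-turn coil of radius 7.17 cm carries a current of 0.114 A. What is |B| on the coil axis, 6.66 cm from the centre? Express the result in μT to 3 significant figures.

B ≈ 26.7 μT

For an N-turn flat coil, B = Nμ₀IR²/[2(R²+z²)^(3/2)] with R = 0.0717 m, z = 0.0666 m.
B = 68 × 3.93×10⁻⁷ T = 2.67×10⁻⁵ T.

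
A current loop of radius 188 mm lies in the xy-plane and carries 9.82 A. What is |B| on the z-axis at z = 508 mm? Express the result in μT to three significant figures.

On the axis of a circular loop, B = μ₀IR² / [2(R²+z²)^(3/2)].
R² + z² = (0.188)² + (0.508)² = 0.2934 m², and (R²+z²)^(3/2) = 0.159 m³.
B = (4π×10⁻⁷ × 9.82 × 0.03534) / (2 × 0.159) = 1.37×10⁻⁶ T.

B ≈ 1.37 μT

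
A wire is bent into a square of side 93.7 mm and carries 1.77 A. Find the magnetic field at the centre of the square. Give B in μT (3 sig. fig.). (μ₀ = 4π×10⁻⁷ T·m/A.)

Each side is a finite straight segment at perpendicular distance d = a/(2 tan(π/4)) = 0.04685 m from the centre, with end-angles ±π/4.
One side contributes B₁ = (μ₀I/4πd)·2 sin(π/4) = 5.34×10⁻⁶ T.
All 4 sides add in the same direction: B = 4 × 5.34×10⁻⁶ = 2.14×10⁻⁵ T.

B ≈ 21.4 μT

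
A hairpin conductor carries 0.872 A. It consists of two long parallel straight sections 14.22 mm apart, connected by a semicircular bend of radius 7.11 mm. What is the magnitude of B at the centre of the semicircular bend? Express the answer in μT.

The semicircular arc contributes B_arc = μ₀I·π/(4πR) = μ₀I/(4R) = 3.85×10⁻⁵ T.
Each semi-infinite lead is at perpendicular distance R = 0.00711 m from the centre, with the perpendicular foot at its near end, so it contributes μ₀I/(4πR); both point the same way, together 2.45×10⁻⁵ T.
Arc and leads all point the same direction: B = 3.85×10⁻⁵ + 2.45×10⁻⁵ = 6.31×10⁻⁵ T.

B ≈ 63.1 μT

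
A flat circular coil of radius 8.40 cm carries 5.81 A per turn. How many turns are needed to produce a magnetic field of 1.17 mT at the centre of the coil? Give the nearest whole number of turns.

N = 27

For an N-turn coil, B = Nμ₀I/(2R). A single turn gives B₁ = 4.35×10⁻⁵ T with R = 0.084 m.
N = B/B₁ = 1.17×10⁻³ / 4.35×10⁻⁵ = 26.92.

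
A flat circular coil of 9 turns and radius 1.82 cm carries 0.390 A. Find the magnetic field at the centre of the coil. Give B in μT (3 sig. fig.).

B ≈ 121 μT

For an N-turn flat coil, B = Nμ₀I/(2R) with R = 0.0182 m.
B = 9 × 1.35×10⁻⁵ T = 1.21×10⁻⁴ T.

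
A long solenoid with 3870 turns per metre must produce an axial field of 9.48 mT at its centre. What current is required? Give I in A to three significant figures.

I ≈ 1.95 A

Inside a long solenoid B = μ₀nI with n = 3870 m⁻¹, so I = B/(μ₀n).
I = 9.48×10⁻³ / (4π×10⁻⁷ × 3870) = 1.95 A.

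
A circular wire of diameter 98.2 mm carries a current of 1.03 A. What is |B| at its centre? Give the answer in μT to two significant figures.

At the centre of a circular loop the Biot–Savart law gives B = μ₀I/(2R) (so R = 0.0491 m).
B = (4π×10⁻⁷ × 1.03) / (2 × 0.0491) = 1.32×10⁻⁵ T.

B ≈ 13 μT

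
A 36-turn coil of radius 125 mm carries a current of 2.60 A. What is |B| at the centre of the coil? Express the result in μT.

For an N-turn flat coil, B = Nμ₀I/(2R) with R = 0.125 m.
B = 36 × 1.31×10⁻⁵ T = 4.70×10⁻⁴ T.

B ≈ 470 μT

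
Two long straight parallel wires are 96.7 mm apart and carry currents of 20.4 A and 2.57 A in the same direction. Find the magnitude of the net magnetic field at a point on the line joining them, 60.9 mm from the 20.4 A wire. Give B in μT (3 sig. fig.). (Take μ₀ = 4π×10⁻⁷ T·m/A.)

B ≈ 52.6 μT

Each long wire gives B = μ₀I/(2πd). Distances are d₁ = 0.0609 m and d₂ = 0.0358 m.
B₁ = 6.70×10⁻⁵ T, B₂ = 1.44×10⁻⁵ T.
Between parallel currents the two contributions point in opposite directions, so they subtract. B = |B₁ − B₂| = |6.70×10⁻⁵ − 1.44×10⁻⁵| = 5.26×10⁻⁵ T.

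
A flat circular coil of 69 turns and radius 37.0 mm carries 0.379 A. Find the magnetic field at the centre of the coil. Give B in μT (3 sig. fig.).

B ≈ 444 μT

For an N-turn flat coil, B = Nμ₀I/(2R) with R = 0.037 m.
B = 69 × 6.44×10⁻⁶ T = 4.44×10⁻⁴ T.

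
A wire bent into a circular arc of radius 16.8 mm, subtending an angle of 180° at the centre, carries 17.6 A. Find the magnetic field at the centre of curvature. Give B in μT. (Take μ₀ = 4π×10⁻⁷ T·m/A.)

The Biot–Savart field of a circular arc at its centre is B = μ₀Iφ/(4πR), with φ = 3.142 rad.
B = (4π×10⁻⁷ × 17.6 × 3.142) / (4π × 0.0168) = 3.29×10⁻⁴ T.

B ≈ 329 μT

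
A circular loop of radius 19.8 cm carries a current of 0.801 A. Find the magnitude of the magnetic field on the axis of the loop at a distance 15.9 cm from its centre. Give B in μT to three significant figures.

B ≈ 1.20 μT

On the axis of a circular loop, B = μ₀IR² / [2(R²+z²)^(3/2)].
R² + z² = (0.198)² + (0.159)² = 0.06449 m², and (R²+z²)^(3/2) = 1.64×10⁻² m³.
B = (4π×10⁻⁷ × 0.801 × 0.0392) / (2 × 1.64×10⁻²) = 1.20×10⁻⁶ T.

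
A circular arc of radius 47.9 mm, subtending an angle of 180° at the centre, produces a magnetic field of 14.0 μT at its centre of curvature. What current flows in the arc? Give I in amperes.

For a circular arc, B = μ₀Iφ/(4πR) with φ in radians; here φ = 3.142 rad.
So I = 4πRB/(μ₀φ) = 4π × 0.0479 × 1.40×10⁻⁵ / (4π×10⁻⁷ × 3.142) = 2.13 A.

I ≈ 2.13 A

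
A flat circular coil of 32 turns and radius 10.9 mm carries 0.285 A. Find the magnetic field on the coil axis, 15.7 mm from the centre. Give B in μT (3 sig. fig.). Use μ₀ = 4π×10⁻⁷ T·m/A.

B ≈ 97.5 μT

For an N-turn flat coil, B = Nμ₀IR²/[2(R²+z²)^(3/2)] with R = 0.0109 m, z = 0.0157 m.
B = 32 × 3.05×10⁻⁶ T = 9.75×10⁻⁵ T.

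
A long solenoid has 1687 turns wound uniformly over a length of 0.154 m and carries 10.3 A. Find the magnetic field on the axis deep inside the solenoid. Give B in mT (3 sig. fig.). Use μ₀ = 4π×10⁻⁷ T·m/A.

Inside a long solenoid, B = μ₀nI with n = 1.095×10⁴ turns/m.
B = 4π×10⁻⁷ × 1.095×10⁴ × 10.3 = 0.142 T.

B ≈ 142 mT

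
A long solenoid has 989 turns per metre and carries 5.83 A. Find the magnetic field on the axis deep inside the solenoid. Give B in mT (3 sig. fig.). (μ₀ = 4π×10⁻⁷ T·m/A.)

Inside a long solenoid, B = μ₀nI with n = 989 turns/m.
B = 4π×10⁻⁷ × 989 × 5.83 = 7.25×10⁻³ T.

B ≈ 7.25 mT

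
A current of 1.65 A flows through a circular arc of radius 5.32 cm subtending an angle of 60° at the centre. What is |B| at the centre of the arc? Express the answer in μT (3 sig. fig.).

The Biot–Savart field of a circular arc at its centre is B = μ₀Iφ/(4πR), with φ = 1.047 rad.
B = (4π×10⁻⁷ × 1.65 × 1.047) / (4π × 0.0532) = 3.25×10⁻⁶ T.

B ≈ 3.25 μT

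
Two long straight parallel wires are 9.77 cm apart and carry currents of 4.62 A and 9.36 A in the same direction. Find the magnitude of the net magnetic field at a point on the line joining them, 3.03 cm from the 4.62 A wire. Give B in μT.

Each long wire gives B = μ₀I/(2πd). Distances are d₁ = 0.0303 m and d₂ = 0.0674 m.
B₁ = 3.05×10⁻⁵ T, B₂ = 2.78×10⁻⁵ T.
Between parallel currents the two contributions point in opposite directions, so they subtract. B = |B₁ − B₂| = |3.05×10⁻⁵ − 2.78×10⁻⁵| = 2.72×10⁻⁶ T.

B ≈ 2.72 μT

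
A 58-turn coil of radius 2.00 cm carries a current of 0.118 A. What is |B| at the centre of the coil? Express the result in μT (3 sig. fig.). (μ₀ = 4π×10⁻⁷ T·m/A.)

B ≈ 215 μT

For an N-turn flat coil, B = Nμ₀I/(2R) with R = 0.02 m.
B = 58 × 3.71×10⁻⁶ T = 2.15×10⁻⁴ T.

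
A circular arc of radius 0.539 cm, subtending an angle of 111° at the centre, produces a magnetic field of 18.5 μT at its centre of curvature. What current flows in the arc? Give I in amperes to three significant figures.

I ≈ 0.515 A

For a circular arc, B = μ₀Iφ/(4πR) with φ in radians; here φ = 1.937 rad.
So I = 4πRB/(μ₀φ) = 4π × 0.00539 × 1.85×10⁻⁵ / (4π×10⁻⁷ × 1.937) = 0.515 A.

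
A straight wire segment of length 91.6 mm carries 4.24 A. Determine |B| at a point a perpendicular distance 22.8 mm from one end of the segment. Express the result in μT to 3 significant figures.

For a finite straight segment, B = (μ₀I/4πd)(sinθ₁ + sinθ₂), where θ₁, θ₂ are the angles from the perpendicular to each end.
The perpendicular foot is at one end, so the two end-offsets along the wire are 0 and L = 0.0916 m.
sinθ₁ = 0/√(0²+0.0228²) = 0.0000; sinθ₂ = 0.0916/√(0.0916²+0.0228²) = 0.9704.
B = (4π×10⁻⁷ × 4.24) / (4π × 0.0228) × (0.0000 + 0.9704) = 1.80×10⁻⁵ T.

B ≈ 18.0 μT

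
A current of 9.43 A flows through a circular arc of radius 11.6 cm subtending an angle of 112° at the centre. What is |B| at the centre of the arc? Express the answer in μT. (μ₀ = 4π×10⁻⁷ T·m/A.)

B ≈ 15.9 μT

The Biot–Savart field of a circular arc at its centre is B = μ₀Iφ/(4πR), with φ = 1.955 rad.
B = (4π×10⁻⁷ × 9.43 × 1.955) / (4π × 0.116) = 1.59×10⁻⁵ T.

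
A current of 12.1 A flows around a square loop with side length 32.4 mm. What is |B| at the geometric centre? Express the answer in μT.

B ≈ 423 μT

Each side is a finite straight segment at perpendicular distance d = a/(2 tan(π/4)) = 0.0162 m from the centre, with end-angles ±π/4.
One side contributes B₁ = (μ₀I/4πd)·2 sin(π/4) = 1.06×10⁻⁴ T.
All 4 sides add in the same direction: B = 4 × 1.06×10⁻⁴ = 4.23×10⁻⁴ T.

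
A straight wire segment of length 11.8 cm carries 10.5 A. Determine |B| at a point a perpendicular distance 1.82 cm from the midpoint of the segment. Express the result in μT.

For a finite straight segment, B = (μ₀I/4πd)(sinθ₁ + sinθ₂), where θ₁, θ₂ are the angles from the perpendicular to each end.
The perpendicular from the point meets the wire at its midpoint, so each end is L/2 = 0.059 m away along the wire.
sinθ₁ = 0.059/√(0.059²+0.0182²) = 0.9556; sinθ₂ = 0.059/√(0.059²+0.0182²) = 0.9556.
B = (4π×10⁻⁷ × 10.5) / (4π × 0.0182) × (0.9556 + 0.9556) = 1.10×10⁻⁴ T.

B ≈ 110 μT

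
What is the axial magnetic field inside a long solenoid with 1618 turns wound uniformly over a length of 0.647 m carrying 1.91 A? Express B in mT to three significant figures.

B ≈ 6.00 mT

Inside a long solenoid, B = μ₀nI with n = 2501 turns/m.
B = 4π×10⁻⁷ × 2501 × 1.91 = 6.00×10⁻³ T.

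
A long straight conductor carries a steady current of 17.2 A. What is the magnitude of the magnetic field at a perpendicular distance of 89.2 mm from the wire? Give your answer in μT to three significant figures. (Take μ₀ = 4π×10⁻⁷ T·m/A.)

B ≈ 38.6 μT

For an infinitely long straight wire, B = μ₀I/(2πd).
B = (4π×10⁻⁷ × 17.2) / (2π × 0.0892) = 3.86×10⁻⁵ T.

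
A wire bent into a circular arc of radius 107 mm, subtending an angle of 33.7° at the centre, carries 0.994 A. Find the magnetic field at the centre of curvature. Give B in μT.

B ≈ 0.546 μT

The Biot–Savart field of a circular arc at its centre is B = μ₀Iφ/(4πR), with φ = 0.5882 rad.
B = (4π×10⁻⁷ × 0.994 × 0.5882) / (4π × 0.107) = 5.46×10⁻⁷ T.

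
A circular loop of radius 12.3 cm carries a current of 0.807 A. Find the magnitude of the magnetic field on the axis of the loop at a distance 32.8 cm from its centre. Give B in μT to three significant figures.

On the axis of a circular loop, B = μ₀IR² / [2(R²+z²)^(3/2)].
R² + z² = (0.123)² + (0.328)² = 0.1227 m², and (R²+z²)^(3/2) = 4.30×10⁻² m³.
B = (4π×10⁻⁷ × 0.807 × 0.01513) / (2 × 4.30×10⁻²) = 1.78×10⁻⁷ T.

B ≈ 0.178 μT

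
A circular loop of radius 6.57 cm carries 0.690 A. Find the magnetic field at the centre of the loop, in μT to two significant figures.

At the centre of a circular loop the Biot–Savart law gives B = μ₀I/(2R).
B = (4π×10⁻⁷ × 0.690) / (2 × 0.0657) = 6.60×10⁻⁶ T.

B ≈ 6.6 μT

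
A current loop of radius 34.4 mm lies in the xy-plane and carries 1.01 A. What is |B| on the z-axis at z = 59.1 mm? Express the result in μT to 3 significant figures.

On the axis of a circular loop, B = μ₀IR² / [2(R²+z²)^(3/2)].
R² + z² = (0.0344)² + (0.0591)² = 0.004676 m², and (R²+z²)^(3/2) = 3.20×10⁻⁴ m³.
B = (4π×10⁻⁷ × 1.01 × 0.001183) / (2 × 3.20×10⁻⁴) = 2.35×10⁻⁶ T.

B ≈ 2.35 μT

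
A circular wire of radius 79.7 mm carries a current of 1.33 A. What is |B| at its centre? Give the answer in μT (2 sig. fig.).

B ≈ 10 μT

At the centre of a circular loop the Biot–Savart law gives B = μ₀I/(2R).
B = (4π×10⁻⁷ × 1.33) / (2 × 0.0797) = 1.05×10⁻⁵ T.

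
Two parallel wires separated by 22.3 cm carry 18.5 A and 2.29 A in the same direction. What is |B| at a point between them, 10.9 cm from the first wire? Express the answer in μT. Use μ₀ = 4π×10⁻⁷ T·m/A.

B ≈ 29.9 μT

Each long wire gives B = μ₀I/(2πd). Distances are d₁ = 0.109 m and d₂ = 0.114 m.
B₁ = 3.39×10⁻⁵ T, B₂ = 4.02×10⁻⁶ T.
Between parallel currents the two contributions point in opposite directions, so they subtract. B = |B₁ − B₂| = |3.39×10⁻⁵ − 4.02×10⁻⁶| = 2.99×10⁻⁵ T.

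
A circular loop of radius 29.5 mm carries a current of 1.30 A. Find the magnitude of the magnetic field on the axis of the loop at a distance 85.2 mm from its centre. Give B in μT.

On the axis of a circular loop, B = μ₀IR² / [2(R²+z²)^(3/2)].
R² + z² = (0.0295)² + (0.0852)² = 0.008129 m², and (R²+z²)^(3/2) = 7.33×10⁻⁴ m³.
B = (4π×10⁻⁷ × 1.30 × 0.0008703) / (2 × 7.33×10⁻⁴) = 9.70×10⁻⁷ T.

B ≈ 0.970 μT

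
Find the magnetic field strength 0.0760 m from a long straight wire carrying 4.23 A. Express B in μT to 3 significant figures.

B ≈ 11.1 μT

For an infinitely long straight wire, B = μ₀I/(2πd).
B = (4π×10⁻⁷ × 4.23) / (2π × 0.076) = 1.11×10⁻⁵ T.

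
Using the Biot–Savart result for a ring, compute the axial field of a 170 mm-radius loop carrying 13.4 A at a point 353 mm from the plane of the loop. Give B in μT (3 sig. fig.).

B ≈ 4.05 μT

On the axis of a circular loop, B = μ₀IR² / [2(R²+z²)^(3/2)].
R² + z² = (0.17)² + (0.353)² = 0.1535 m², and (R²+z²)^(3/2) = 6.01×10⁻² m³.
B = (4π×10⁻⁷ × 13.4 × 0.0289) / (2 × 6.01×10⁻²) = 4.05×10⁻⁶ T.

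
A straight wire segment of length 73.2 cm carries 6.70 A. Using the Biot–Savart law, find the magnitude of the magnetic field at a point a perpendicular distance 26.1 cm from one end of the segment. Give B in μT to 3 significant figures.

For a finite straight segment, B = (μ₀I/4πd)(sinθ₁ + sinθ₂), where θ₁, θ₂ are the angles from the perpendicular to each end.
The perpendicular foot is at one end, so the two end-offsets along the wire are 0 and L = 0.732 m.
sinθ₁ = 0/√(0²+0.261²) = 0.0000; sinθ₂ = 0.732/√(0.732²+0.261²) = 0.9419.
B = (4π×10⁻⁷ × 6.70) / (4π × 0.261) × (0.0000 + 0.9419) = 2.42×10⁻⁶ T.

B ≈ 2.42 μT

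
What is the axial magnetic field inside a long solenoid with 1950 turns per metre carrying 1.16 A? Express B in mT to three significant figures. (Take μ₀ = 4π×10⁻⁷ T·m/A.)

Inside a long solenoid, B = μ₀nI with n = 1950 turns/m.
B = 4π×10⁻⁷ × 1950 × 1.16 = 2.84×10⁻³ T.

B ≈ 2.84 mT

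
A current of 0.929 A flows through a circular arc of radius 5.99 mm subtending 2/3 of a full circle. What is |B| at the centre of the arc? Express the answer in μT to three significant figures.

B ≈ 65.0 μT

The Biot–Savart field of a circular arc at its centre is B = μ₀Iφ/(4πR), with φ = 4.189 rad.
B = (4π×10⁻⁷ × 0.929 × 4.189) / (4π × 0.00599) = 6.50×10⁻⁵ T.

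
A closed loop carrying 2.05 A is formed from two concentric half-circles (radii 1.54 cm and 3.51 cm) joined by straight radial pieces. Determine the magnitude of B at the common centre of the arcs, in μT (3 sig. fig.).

B ≈ 23.5 μT

The radial connectors point toward the centre, so dl × r̂ = 0 and they contribute nothing.
Each semicircle gives μ₀I/(4R): inner arc 4.18×10⁻⁵ T, outer arc 1.83×10⁻⁵ T.
The two arcs carry current in opposite angular senses, so their fields oppose: B = |4.18×10⁻⁵ − 1.83×10⁻⁵| = 2.35×10⁻⁵ T.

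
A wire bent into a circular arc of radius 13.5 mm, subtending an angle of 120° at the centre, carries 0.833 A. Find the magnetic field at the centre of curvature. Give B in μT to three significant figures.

B ≈ 12.9 μT

The Biot–Savart field of a circular arc at its centre is B = μ₀Iφ/(4πR), with φ = 2.094 rad.
B = (4π×10⁻⁷ × 0.833 × 2.094) / (4π × 0.0135) = 1.29×10⁻⁵ T.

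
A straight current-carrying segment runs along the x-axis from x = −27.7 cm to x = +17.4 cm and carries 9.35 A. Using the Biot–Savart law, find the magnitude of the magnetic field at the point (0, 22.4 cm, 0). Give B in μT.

For a finite straight segment, B = (μ₀I/4πd)(sinθ₁ + sinθ₂), where θ₁, θ₂ are the angles from the perpendicular to each end.
The perpendicular distance is d = 0.224 m; the end-offsets along the wire are a = 0.277 m and b = 0.174 m.
sinθ₁ = 0.277/√(0.277²+0.224²) = 0.7776; sinθ₂ = 0.174/√(0.174²+0.224²) = 0.6135.
B = (4π×10⁻⁷ × 9.35) / (4π × 0.224) × (0.7776 + 0.6135) = 5.81×10⁻⁶ T.

B ≈ 5.81 μT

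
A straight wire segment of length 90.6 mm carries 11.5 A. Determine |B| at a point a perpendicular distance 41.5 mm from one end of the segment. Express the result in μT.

B ≈ 25.2 μT

For a finite straight segment, B = (μ₀I/4πd)(sinθ₁ + sinθ₂), where θ₁, θ₂ are the angles from the perpendicular to each end.
The perpendicular foot is at one end, so the two end-offsets along the wire are 0 and L = 0.0906 m.
sinθ₁ = 0/√(0²+0.0415²) = 0.0000; sinθ₂ = 0.0906/√(0.0906²+0.0415²) = 0.9092.
B = (4π×10⁻⁷ × 11.5) / (4π × 0.0415) × (0.0000 + 0.9092) = 2.52×10⁻⁵ T.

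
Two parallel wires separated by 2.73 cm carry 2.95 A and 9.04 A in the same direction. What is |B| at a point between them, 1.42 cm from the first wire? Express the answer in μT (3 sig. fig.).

B ≈ 96.5 μT

Each long wire gives B = μ₀I/(2πd). Distances are d₁ = 0.0142 m and d₂ = 0.0131 m.
B₁ = 4.15×10⁻⁵ T, B₂ = 1.38×10⁻⁴ T.
Between parallel currents the two contributions point in opposite directions, so they subtract. B = |B₁ − B₂| = |4.15×10⁻⁵ − 1.38×10⁻⁴| = 9.65×10⁻⁵ T.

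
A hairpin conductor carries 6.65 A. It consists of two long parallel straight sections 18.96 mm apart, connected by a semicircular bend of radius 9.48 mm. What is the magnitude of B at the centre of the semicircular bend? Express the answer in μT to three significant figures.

The semicircular arc contributes B_arc = μ₀I·π/(4πR) = μ₀I/(4R) = 2.20×10⁻⁴ T.
Each semi-infinite lead is at perpendicular distance R = 0.00948 m from the centre, with the perpendicular foot at its near end, so it contributes μ₀I/(4πR); both point the same way, together 1.40×10⁻⁴ T.
Arc and leads all point the same direction: B = 2.20×10⁻⁴ + 1.40×10⁻⁴ = 3.61×10⁻⁴ T.

B ≈ 361 μT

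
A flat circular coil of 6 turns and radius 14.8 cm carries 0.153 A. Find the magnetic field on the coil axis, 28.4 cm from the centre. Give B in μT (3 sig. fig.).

B ≈ 0.385 μT

For an N-turn flat coil, B = Nμ₀IR²/[2(R²+z²)^(3/2)] with R = 0.148 m, z = 0.284 m.
B = 6 × 6.41×10⁻⁸ T = 3.85×10⁻⁷ T.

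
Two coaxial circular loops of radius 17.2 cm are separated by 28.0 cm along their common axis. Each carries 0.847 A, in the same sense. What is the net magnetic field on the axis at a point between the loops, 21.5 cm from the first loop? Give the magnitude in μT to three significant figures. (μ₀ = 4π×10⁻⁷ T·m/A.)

B ≈ 3.29 μT

Each loop contributes B = μ₀IR²/[2(R²+z²)^(3/2)] on the axis, with z measured from that loop.
Loop 1 (z = 0.215 m): B₁ = 7.54×10⁻⁷ T. Loop 2 (z = 0.065 m): B₂ = 2.53×10⁻⁶ T.
The fields add: B = B₁ + B₂ = 3.29×10⁻⁶ T.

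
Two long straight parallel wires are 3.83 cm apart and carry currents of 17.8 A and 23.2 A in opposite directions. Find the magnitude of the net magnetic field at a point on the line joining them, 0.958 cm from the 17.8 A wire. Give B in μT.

Each long wire gives B = μ₀I/(2πd). Distances are d₁ = 0.00958 m and d₂ = 0.02872 m.
B₁ = 3.72×10⁻⁴ T, B₂ = 1.62×10⁻⁴ T.
Between antiparallel currents both contributions point the same way, so they add. B = B₁ + B₂ = 3.72×10⁻⁴ + 1.62×10⁻⁴ = 5.33×10⁻⁴ T.

B ≈ 533 μT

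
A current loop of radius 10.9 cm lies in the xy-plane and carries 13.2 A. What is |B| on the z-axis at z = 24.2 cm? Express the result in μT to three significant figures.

B ≈ 5.27 μT

On the axis of a circular loop, B = μ₀IR² / [2(R²+z²)^(3/2)].
R² + z² = (0.109)² + (0.242)² = 0.07044 m², and (R²+z²)^(3/2) = 1.87×10⁻² m³.
B = (4π×10⁻⁷ × 13.2 × 0.01188) / (2 × 1.87×10⁻²) = 5.27×10⁻⁶ T.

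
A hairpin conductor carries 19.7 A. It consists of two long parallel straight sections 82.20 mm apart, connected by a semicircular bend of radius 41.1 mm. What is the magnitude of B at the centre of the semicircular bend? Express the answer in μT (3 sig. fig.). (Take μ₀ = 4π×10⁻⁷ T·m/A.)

B ≈ 246 μT

The semicircular arc contributes B_arc = μ₀I·π/(4πR) = μ₀I/(4R) = 1.51×10⁻⁴ T.
Each semi-infinite lead is at perpendicular distance R = 0.0411 m from the centre, with the perpendicular foot at its near end, so it contributes μ₀I/(4πR); both point the same way, together 9.59×10⁻⁵ T.
Arc and leads all point the same direction: B = 1.51×10⁻⁴ + 9.59×10⁻⁵ = 2.46×10⁻⁴ T.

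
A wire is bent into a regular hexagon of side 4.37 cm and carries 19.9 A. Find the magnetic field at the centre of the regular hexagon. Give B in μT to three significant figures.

Each side is a finite straight segment at perpendicular distance d = a/(2 tan(π/6)) = 0.03785 m from the centre, with end-angles ±π/6.
One side contributes B₁ = (μ₀I/4πd)·2 sin(π/6) = 5.26×10⁻⁵ T.
All 6 sides add in the same direction: B = 6 × 5.26×10⁻⁵ = 3.15×10⁻⁴ T.

B ≈ 315 μT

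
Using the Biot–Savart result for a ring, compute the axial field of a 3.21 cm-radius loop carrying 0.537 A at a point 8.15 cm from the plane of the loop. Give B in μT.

B ≈ 0.517 μT

On the axis of a circular loop, B = μ₀IR² / [2(R²+z²)^(3/2)].
R² + z² = (0.0321)² + (0.0815)² = 0.007673 m², and (R²+z²)^(3/2) = 6.72×10⁻⁴ m³.
B = (4π×10⁻⁷ × 0.537 × 0.00103) / (2 × 6.72×10⁻⁴) = 5.17×10⁻⁷ T.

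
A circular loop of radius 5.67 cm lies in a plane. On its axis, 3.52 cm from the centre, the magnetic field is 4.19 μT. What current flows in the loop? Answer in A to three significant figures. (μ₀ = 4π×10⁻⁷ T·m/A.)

I ≈ 0.617 A

On the axis of a loop, B = μ₀IR²/[2(R²+z²)^(3/2)], so I = 2B(R²+z²)^(3/2)/(μ₀R²).
R² + z² = 0.003215 + 0.001239 = 0.004454 m²; raised to 3/2 gives 2.97×10⁻⁴ m³.
I = 2 × 4.19×10⁻⁶ × 2.97×10⁻⁴ / (1.26×10⁻⁶ × 0.003215) = 0.617 A.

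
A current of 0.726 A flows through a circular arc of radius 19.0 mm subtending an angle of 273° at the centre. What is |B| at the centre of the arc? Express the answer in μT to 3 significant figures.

The Biot–Savart field of a circular arc at its centre is B = μ₀Iφ/(4πR), with φ = 4.765 rad.
B = (4π×10⁻⁷ × 0.726 × 4.765) / (4π × 0.019) = 1.82×10⁻⁵ T.

B ≈ 18.2 μT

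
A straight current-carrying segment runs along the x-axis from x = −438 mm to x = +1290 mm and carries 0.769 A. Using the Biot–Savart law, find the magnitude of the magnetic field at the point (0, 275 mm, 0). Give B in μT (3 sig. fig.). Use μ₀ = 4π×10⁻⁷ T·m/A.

B ≈ 0.510 μT

For a finite straight segment, B = (μ₀I/4πd)(sinθ₁ + sinθ₂), where θ₁, θ₂ are the angles from the perpendicular to each end.
The perpendicular distance is d = 0.275 m; the end-offsets along the wire are a = 0.438 m and b = 1.29 m.
sinθ₁ = 0.438/√(0.438²+0.275²) = 0.8469; sinθ₂ = 1.29/√(1.29²+0.275²) = 0.9780.
B = (4π×10⁻⁷ × 0.769) / (4π × 0.275) × (0.8469 + 0.9780) = 5.10×10⁻⁷ T.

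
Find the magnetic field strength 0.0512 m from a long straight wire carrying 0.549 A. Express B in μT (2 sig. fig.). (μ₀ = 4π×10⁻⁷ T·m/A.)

For an infinitely long straight wire, B = μ₀I/(2πd).
B = (4π×10⁻⁷ × 0.549) / (2π × 0.0512) = 2.14×10⁻⁶ T.

B ≈ 2.1 μT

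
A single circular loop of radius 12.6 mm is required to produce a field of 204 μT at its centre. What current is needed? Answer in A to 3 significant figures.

I ≈ 4.09 A

At the centre of a circular loop B = μ₀I/(2R), so I = 2RB/μ₀.
With R = 0.0126 m, I = 2 × 0.0126 × 2.04×10⁻⁴ / (4π×10⁻⁷) = 4.09 A.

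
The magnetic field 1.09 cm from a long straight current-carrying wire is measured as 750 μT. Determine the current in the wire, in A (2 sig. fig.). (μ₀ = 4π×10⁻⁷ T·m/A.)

I ≈ 41 A

For a long straight wire B = μ₀I/(2πd), so I = 2πdB/μ₀.
I = 2π × 0.0109 × 7.50×10⁻⁴ / (4π×10⁻⁷) = 40.9 A.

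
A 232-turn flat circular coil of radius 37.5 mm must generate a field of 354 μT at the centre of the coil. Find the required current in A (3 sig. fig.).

I ≈ 0.0911 A

For an N-turn coil, B = Nμ₀I/(2R) with R = 0.0375 m, so I = 2RB/(Nμ₀) = 2 × 0.0375 × 3.54×10⁻⁴ / (232 × 4π×10⁻⁷) = 9.11×10⁻² A.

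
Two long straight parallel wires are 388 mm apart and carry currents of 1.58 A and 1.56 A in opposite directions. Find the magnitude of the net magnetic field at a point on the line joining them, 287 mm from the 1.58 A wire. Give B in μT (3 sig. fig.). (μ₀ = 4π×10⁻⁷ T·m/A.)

B ≈ 4.19 μT

Each long wire gives B = μ₀I/(2πd). Distances are d₁ = 0.287 m and d₂ = 0.101 m.
B₁ = 1.10×10⁻⁶ T, B₂ = 3.09×10⁻⁶ T.
Between antiparallel currents both contributions point the same way, so they add. B = B₁ + B₂ = 1.10×10⁻⁶ + 3.09×10⁻⁶ = 4.19×10⁻⁶ T.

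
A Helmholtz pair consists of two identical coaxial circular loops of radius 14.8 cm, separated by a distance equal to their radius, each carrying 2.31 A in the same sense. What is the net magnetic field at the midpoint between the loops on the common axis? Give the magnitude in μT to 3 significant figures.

Each loop contributes B = μ₀IR²/[2(R²+z²)^(3/2)] on the axis, with z measured from that loop.
Loop 1 (z = 0.074 m): B₁ = 7.02×10⁻⁶ T. Loop 2 (z = 0.074 m): B₂ = 7.02×10⁻⁶ T.
The fields add: B = B₁ + B₂ = 1.40×10⁻⁵ T.

B ≈ 14.0 μT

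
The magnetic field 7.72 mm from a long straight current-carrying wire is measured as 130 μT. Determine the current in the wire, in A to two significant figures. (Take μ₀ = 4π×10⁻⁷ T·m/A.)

For a long straight wire B = μ₀I/(2πd), so I = 2πdB/μ₀.
I = 2π × 0.00772 × 1.30×10⁻⁴ / (4π×10⁻⁷) = 5.02 A.

I ≈ 5.0 A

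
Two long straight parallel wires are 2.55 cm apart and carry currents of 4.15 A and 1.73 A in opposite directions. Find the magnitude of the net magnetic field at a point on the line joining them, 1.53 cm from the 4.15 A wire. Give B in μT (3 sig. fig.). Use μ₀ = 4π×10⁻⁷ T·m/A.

Each long wire gives B = μ₀I/(2πd). Distances are d₁ = 0.0153 m and d₂ = 0.0102 m.
B₁ = 5.42×10⁻⁵ T, B₂ = 3.39×10⁻⁵ T.
Between antiparallel currents both contributions point the same way, so they add. B = B₁ + B₂ = 5.42×10⁻⁵ + 3.39×10⁻⁵ = 8.82×10⁻⁵ T.

B ≈ 88.2 μT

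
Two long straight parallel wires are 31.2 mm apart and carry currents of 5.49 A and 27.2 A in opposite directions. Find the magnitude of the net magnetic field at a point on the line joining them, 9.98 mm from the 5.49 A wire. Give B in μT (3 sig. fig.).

B ≈ 366 μT

Each long wire gives B = μ₀I/(2πd). Distances are d₁ = 0.00998 m and d₂ = 0.02122 m.
B₁ = 1.10×10⁻⁴ T, B₂ = 2.56×10⁻⁴ T.
Between antiparallel currents both contributions point the same way, so they add. B = B₁ + B₂ = 1.10×10⁻⁴ + 2.56×10⁻⁴ = 3.66×10⁻⁴ T.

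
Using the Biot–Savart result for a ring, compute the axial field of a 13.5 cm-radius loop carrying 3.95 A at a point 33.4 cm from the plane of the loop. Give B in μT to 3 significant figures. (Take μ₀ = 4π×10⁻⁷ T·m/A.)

B ≈ 0.967 μT

On the axis of a circular loop, B = μ₀IR² / [2(R²+z²)^(3/2)].
R² + z² = (0.135)² + (0.334)² = 0.1298 m², and (R²+z²)^(3/2) = 4.68×10⁻² m³.
B = (4π×10⁻⁷ × 3.95 × 0.01823) / (2 × 4.68×10⁻²) = 9.67×10⁻⁷ T.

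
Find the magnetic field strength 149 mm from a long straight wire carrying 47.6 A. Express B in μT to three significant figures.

For an infinitely long straight wire, B = μ₀I/(2πd).
B = (4π×10⁻⁷ × 47.6) / (2π × 0.149) = 6.39×10⁻⁵ T.

B ≈ 63.9 μT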